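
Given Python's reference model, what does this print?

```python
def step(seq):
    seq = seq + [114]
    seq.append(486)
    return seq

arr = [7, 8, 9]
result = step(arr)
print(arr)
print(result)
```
[7, 8, 9]
[7, 8, 9, 114, 486]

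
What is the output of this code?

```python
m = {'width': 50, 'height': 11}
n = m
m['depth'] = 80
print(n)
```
{'width': 50, 'height': 11, 'depth': 80}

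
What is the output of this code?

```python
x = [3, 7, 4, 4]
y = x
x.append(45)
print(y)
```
[3, 7, 4, 4, 45]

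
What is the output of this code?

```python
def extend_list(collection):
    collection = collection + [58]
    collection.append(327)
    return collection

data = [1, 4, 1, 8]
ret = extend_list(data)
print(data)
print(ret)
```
[1, 4, 1, 8]
[1, 4, 1, 8, 58, 327]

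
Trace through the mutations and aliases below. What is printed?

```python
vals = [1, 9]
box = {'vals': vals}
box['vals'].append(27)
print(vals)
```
[1, 9, 27]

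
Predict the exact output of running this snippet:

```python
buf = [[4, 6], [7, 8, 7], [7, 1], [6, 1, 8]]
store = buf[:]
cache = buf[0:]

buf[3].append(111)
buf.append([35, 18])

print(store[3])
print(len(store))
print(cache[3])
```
[6, 1, 8, 111]
4
[6, 1, 8, 111]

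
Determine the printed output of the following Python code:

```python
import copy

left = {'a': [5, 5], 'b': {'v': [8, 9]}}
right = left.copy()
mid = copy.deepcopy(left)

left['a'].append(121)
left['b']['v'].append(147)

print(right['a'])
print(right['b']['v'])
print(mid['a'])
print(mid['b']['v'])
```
[5, 5, 121]
[8, 9, 147]
[5, 5]
[8, 9]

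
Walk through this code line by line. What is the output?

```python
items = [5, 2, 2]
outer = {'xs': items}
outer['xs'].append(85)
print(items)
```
[5, 2, 2, 85]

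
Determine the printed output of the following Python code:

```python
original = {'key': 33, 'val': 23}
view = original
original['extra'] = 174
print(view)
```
{'key': 33, 'val': 23, 'extra': 174}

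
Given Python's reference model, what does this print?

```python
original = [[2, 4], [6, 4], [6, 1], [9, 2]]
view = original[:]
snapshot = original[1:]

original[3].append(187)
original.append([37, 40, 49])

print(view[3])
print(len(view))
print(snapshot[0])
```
[9, 2, 187]
4
[6, 4]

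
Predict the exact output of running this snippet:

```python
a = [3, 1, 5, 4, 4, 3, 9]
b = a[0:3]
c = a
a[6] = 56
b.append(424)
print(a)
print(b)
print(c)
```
[3, 1, 5, 4, 4, 3, 56]
[3, 1, 5, 424]
[3, 1, 5, 4, 4, 3, 56]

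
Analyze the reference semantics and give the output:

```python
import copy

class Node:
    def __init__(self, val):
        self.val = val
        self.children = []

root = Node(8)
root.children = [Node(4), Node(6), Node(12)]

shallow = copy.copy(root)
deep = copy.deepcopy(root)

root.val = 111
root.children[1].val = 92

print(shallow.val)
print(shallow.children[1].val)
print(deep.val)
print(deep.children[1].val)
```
8
92
8
6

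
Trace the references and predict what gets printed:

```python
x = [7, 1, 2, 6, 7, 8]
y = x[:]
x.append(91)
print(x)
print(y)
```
[7, 1, 2, 6, 7, 8, 91]
[7, 1, 2, 6, 7, 8]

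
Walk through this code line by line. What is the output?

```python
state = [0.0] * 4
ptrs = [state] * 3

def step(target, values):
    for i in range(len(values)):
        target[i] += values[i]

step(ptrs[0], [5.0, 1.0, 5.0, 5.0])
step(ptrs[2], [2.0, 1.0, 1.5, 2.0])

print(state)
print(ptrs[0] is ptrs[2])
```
[7.0, 2.0, 6.5, 7.0]
True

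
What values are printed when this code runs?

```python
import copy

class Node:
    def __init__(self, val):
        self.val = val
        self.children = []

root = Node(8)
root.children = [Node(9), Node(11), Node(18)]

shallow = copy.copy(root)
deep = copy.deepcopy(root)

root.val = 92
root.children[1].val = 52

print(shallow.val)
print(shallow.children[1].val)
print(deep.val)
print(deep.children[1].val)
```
8
52
8
11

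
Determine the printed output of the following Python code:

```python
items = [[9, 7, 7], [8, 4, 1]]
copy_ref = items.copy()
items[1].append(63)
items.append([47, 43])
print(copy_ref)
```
[[9, 7, 7], [8, 4, 1, 63]]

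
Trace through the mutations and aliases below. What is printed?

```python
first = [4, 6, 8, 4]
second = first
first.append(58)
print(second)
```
[4, 6, 8, 4, 58]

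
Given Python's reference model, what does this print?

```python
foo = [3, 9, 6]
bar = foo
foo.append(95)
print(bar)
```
[3, 9, 6, 95]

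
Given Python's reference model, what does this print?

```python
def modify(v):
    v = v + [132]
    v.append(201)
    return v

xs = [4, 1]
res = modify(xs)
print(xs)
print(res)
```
[4, 1]
[4, 1, 132, 201]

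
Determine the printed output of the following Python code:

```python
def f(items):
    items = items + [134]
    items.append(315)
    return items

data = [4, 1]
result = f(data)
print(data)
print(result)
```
[4, 1]
[4, 1, 134, 315]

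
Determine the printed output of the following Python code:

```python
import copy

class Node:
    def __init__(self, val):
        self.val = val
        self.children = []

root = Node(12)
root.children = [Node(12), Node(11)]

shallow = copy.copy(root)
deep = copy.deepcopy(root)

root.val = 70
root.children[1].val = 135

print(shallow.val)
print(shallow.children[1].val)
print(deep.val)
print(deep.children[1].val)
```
12
135
12
11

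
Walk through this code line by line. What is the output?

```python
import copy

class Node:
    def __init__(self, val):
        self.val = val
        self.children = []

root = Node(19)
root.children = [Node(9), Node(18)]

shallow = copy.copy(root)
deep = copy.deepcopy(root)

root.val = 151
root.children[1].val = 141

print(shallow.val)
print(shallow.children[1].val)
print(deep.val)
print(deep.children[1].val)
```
19
141
19
18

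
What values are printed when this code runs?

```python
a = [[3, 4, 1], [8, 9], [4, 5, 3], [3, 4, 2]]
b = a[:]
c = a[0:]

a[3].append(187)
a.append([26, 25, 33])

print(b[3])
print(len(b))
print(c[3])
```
[3, 4, 2, 187]
4
[3, 4, 2, 187]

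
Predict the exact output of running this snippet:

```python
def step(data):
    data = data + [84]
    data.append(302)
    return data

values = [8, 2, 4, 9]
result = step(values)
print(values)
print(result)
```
[8, 2, 4, 9]
[8, 2, 4, 9, 84, 302]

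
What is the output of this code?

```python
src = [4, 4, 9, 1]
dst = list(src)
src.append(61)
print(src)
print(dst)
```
[4, 4, 9, 1, 61]
[4, 4, 9, 1]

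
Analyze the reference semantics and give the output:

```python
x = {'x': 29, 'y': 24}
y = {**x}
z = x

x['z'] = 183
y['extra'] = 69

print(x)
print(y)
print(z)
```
{'x': 29, 'y': 24, 'z': 183}
{'x': 29, 'y': 24, 'extra': 69}
{'x': 29, 'y': 24, 'z': 183}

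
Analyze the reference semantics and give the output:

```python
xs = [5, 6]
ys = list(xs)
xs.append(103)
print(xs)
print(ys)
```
[5, 6, 103]
[5, 6]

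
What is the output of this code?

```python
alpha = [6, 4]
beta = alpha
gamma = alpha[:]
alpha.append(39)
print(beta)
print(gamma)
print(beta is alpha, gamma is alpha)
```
[6, 4, 39]
[6, 4]
True False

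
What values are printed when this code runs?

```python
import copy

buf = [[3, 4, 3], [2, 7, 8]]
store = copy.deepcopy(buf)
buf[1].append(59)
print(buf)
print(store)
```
[[3, 4, 3], [2, 7, 8, 59]]
[[3, 4, 3], [2, 7, 8]]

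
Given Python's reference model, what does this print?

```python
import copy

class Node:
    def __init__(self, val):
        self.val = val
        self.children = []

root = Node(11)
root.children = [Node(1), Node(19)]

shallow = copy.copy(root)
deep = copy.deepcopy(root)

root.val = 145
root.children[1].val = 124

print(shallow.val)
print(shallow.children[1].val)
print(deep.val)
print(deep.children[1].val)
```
11
124
11
19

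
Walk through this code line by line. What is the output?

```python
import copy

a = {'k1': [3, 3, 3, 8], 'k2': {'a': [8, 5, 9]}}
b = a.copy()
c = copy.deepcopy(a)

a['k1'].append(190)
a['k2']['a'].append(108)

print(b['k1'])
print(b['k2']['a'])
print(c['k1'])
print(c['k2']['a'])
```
[3, 3, 3, 8, 190]
[8, 5, 9, 108]
[3, 3, 3, 8]
[8, 5, 9]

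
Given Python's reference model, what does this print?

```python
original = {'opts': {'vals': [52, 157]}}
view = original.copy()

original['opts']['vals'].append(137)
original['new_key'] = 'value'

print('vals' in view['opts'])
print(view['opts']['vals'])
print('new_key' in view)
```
True
[52, 157, 137]
False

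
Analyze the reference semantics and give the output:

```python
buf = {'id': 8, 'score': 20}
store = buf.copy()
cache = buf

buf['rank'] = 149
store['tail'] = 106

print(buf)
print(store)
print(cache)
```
{'id': 8, 'score': 20, 'rank': 149}
{'id': 8, 'score': 20, 'tail': 106}
{'id': 8, 'score': 20, 'rank': 149}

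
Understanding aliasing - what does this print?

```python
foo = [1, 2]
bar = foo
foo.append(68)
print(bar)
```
[1, 2, 68]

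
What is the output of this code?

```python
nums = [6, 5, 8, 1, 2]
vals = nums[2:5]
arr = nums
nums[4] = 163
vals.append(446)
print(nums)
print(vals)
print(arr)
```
[6, 5, 8, 1, 163]
[8, 1, 2, 446]
[6, 5, 8, 1, 163]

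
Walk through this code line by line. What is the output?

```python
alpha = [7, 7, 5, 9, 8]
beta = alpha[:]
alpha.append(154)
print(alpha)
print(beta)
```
[7, 7, 5, 9, 8, 154]
[7, 7, 5, 9, 8]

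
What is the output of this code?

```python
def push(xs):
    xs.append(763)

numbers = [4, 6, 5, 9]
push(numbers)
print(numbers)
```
[4, 6, 5, 9, 763]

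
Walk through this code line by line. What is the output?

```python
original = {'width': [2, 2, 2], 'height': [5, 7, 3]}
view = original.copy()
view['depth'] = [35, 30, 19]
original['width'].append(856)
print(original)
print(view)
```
{'width': [2, 2, 2, 856], 'height': [5, 7, 3]}
{'width': [2, 2, 2, 856], 'height': [5, 7, 3], 'depth': [35, 30, 19]}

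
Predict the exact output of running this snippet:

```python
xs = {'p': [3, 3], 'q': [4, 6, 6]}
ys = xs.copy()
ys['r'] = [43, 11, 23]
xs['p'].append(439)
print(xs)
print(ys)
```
{'p': [3, 3, 439], 'q': [4, 6, 6]}
{'p': [3, 3, 439], 'q': [4, 6, 6], 'r': [43, 11, 23]}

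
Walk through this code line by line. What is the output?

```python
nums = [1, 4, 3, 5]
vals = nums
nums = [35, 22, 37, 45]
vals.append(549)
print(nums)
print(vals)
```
[35, 22, 37, 45]
[1, 4, 3, 5, 549]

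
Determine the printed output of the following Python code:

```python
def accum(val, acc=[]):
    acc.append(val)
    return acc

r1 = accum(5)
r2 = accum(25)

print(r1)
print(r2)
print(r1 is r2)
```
[5, 25]
[5, 25]
True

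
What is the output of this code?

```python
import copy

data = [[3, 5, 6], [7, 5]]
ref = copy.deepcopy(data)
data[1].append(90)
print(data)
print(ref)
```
[[3, 5, 6], [7, 5, 90]]
[[3, 5, 6], [7, 5]]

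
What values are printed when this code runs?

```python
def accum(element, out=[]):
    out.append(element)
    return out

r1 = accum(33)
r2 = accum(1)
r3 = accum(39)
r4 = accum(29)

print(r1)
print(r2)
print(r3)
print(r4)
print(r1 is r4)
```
[33, 1, 39, 29]
[33, 1, 39, 29]
[33, 1, 39, 29]
[33, 1, 39, 29]
True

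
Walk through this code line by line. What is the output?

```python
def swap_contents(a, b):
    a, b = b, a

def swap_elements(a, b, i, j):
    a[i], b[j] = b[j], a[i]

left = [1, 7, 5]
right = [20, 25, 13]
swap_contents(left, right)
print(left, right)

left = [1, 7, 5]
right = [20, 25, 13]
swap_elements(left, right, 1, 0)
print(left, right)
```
[1, 7, 5] [20, 25, 13]
[1, 20, 5] [7, 25, 13]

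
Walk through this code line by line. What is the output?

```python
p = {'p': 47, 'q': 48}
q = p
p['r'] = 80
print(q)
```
{'p': 47, 'q': 48, 'r': 80}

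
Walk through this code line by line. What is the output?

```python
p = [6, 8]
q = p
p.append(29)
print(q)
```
[6, 8, 29]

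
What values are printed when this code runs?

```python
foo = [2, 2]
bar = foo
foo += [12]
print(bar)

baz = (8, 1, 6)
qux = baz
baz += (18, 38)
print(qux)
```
[2, 2, 12]
(8, 1, 6)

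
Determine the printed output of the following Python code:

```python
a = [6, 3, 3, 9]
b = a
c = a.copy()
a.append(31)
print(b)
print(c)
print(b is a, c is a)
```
[6, 3, 3, 9, 31]
[6, 3, 3, 9]
True False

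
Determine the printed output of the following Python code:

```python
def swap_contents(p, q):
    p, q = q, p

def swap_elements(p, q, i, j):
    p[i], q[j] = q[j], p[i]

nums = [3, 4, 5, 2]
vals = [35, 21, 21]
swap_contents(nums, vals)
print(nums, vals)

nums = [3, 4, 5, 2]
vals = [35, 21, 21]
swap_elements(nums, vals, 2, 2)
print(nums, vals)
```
[3, 4, 5, 2] [35, 21, 21]
[3, 4, 21, 2] [35, 21, 5]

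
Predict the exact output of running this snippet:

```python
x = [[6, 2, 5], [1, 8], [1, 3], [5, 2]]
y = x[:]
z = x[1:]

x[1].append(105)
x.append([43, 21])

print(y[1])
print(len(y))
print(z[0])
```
[1, 8, 105]
4
[1, 8, 105]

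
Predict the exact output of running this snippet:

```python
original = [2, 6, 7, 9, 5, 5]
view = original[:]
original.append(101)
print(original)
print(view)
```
[2, 6, 7, 9, 5, 5, 101]
[2, 6, 7, 9, 5, 5]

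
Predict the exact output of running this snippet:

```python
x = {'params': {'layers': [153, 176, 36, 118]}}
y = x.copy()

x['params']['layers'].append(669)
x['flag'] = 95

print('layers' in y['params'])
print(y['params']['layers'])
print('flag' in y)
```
True
[153, 176, 36, 118, 669]
False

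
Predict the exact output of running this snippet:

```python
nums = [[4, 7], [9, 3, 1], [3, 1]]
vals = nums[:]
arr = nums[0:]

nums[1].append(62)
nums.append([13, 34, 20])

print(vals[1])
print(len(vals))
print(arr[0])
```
[9, 3, 1, 62]
3
[4, 7]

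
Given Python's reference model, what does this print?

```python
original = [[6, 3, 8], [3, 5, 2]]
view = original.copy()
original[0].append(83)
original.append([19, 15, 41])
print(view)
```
[[6, 3, 8, 83], [3, 5, 2]]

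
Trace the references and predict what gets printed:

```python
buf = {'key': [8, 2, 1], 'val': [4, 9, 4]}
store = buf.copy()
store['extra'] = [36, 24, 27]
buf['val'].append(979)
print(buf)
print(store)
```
{'key': [8, 2, 1], 'val': [4, 9, 4, 979]}
{'key': [8, 2, 1], 'val': [4, 9, 4, 979], 'extra': [36, 24, 27]}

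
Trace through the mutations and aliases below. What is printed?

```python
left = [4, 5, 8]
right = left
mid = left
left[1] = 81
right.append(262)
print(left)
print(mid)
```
[4, 81, 8, 262]
[4, 81, 8, 262]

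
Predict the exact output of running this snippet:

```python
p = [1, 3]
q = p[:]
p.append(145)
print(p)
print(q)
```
[1, 3, 145]
[1, 3]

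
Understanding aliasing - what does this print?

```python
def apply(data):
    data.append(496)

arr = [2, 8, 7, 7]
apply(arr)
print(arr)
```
[2, 8, 7, 7, 496]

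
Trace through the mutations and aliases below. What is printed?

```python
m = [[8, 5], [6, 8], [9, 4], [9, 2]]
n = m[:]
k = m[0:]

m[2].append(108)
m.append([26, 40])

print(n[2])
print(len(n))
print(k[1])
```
[9, 4, 108]
4
[6, 8]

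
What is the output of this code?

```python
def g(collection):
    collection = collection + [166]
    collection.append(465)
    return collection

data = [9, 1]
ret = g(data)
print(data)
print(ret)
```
[9, 1]
[9, 1, 166, 465]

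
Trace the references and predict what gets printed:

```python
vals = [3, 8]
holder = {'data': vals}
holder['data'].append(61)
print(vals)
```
[3, 8, 61]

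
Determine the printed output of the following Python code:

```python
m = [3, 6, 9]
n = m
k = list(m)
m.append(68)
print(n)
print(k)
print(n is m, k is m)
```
[3, 6, 9, 68]
[3, 6, 9]
True False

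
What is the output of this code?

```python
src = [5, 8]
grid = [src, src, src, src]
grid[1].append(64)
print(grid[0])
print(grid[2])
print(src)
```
[5, 8, 64]
[5, 8, 64]
[5, 8, 64]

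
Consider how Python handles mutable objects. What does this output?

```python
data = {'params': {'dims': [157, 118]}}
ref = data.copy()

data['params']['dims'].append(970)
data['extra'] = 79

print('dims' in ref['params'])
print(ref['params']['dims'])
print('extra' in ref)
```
True
[157, 118, 970]
False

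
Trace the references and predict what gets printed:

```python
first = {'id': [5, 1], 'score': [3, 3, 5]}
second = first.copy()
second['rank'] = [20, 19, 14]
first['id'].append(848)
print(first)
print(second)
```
{'id': [5, 1, 848], 'score': [3, 3, 5]}
{'id': [5, 1, 848], 'score': [3, 3, 5], 'rank': [20, 19, 14]}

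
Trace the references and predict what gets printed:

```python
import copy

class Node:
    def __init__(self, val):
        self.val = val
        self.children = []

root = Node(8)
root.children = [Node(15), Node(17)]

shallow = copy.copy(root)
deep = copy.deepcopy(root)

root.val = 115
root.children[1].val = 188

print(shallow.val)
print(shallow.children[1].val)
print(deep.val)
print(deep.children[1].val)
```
8
188
8
17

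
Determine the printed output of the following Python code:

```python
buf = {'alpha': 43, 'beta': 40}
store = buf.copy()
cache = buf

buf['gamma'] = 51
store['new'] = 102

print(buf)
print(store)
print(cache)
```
{'alpha': 43, 'beta': 40, 'gamma': 51}
{'alpha': 43, 'beta': 40, 'new': 102}
{'alpha': 43, 'beta': 40, 'gamma': 51}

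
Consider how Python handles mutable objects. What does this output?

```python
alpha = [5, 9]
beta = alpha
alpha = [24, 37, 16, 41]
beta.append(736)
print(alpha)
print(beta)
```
[24, 37, 16, 41]
[5, 9, 736]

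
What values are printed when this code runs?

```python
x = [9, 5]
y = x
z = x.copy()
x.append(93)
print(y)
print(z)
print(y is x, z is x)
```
[9, 5, 93]
[9, 5]
True False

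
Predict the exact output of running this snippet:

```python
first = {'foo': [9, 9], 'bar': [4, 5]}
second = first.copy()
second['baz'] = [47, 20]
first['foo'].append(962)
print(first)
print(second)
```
{'foo': [9, 9, 962], 'bar': [4, 5]}
{'foo': [9, 9, 962], 'bar': [4, 5], 'baz': [47, 20]}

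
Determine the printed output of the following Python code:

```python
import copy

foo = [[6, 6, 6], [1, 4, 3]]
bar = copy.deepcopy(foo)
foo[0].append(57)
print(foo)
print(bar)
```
[[6, 6, 6, 57], [1, 4, 3]]
[[6, 6, 6], [1, 4, 3]]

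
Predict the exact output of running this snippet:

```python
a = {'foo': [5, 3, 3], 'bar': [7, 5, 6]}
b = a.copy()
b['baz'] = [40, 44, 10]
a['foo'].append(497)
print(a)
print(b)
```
{'foo': [5, 3, 3, 497], 'bar': [7, 5, 6]}
{'foo': [5, 3, 3, 497], 'bar': [7, 5, 6], 'baz': [40, 44, 10]}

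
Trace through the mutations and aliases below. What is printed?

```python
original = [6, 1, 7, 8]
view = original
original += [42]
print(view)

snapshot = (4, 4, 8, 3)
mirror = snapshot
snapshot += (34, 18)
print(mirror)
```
[6, 1, 7, 8, 42]
(4, 4, 8, 3)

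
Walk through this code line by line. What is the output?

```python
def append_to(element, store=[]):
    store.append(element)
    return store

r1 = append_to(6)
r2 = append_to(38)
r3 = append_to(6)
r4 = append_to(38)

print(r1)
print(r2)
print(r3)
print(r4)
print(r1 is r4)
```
[6, 38, 6, 38]
[6, 38, 6, 38]
[6, 38, 6, 38]
[6, 38, 6, 38]
True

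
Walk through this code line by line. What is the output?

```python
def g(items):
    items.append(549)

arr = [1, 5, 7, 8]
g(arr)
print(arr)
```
[1, 5, 7, 8, 549]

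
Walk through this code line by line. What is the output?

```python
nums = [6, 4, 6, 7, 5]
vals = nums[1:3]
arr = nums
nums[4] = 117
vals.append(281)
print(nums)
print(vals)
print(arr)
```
[6, 4, 6, 7, 117]
[4, 6, 281]
[6, 4, 6, 7, 117]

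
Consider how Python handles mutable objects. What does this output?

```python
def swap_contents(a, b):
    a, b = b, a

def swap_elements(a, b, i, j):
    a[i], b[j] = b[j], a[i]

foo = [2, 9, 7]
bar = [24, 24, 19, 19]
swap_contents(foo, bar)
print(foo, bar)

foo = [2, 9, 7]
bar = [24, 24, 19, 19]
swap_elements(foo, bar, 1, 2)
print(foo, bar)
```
[2, 9, 7] [24, 24, 19, 19]
[2, 19, 7] [24, 24, 9, 19]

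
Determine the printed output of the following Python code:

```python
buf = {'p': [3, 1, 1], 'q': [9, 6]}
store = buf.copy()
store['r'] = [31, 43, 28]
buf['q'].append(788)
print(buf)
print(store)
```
{'p': [3, 1, 1], 'q': [9, 6, 788]}
{'p': [3, 1, 1], 'q': [9, 6, 788], 'r': [31, 43, 28]}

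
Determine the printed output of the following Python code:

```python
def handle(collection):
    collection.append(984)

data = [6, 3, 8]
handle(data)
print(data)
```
[6, 3, 8, 984]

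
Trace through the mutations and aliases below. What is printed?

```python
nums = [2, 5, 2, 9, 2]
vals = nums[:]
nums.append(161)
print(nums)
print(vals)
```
[2, 5, 2, 9, 2, 161]
[2, 5, 2, 9, 2]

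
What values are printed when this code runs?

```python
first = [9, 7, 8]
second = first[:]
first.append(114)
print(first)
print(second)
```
[9, 7, 8, 114]
[9, 7, 8]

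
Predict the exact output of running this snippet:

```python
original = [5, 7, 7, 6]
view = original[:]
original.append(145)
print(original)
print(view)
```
[5, 7, 7, 6, 145]
[5, 7, 7, 6]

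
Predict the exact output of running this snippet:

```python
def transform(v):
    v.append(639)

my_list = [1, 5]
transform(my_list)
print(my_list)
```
[1, 5, 639]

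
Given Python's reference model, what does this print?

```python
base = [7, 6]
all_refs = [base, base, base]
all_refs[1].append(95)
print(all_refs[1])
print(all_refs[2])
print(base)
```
[7, 6, 95]
[7, 6, 95]
[7, 6, 95]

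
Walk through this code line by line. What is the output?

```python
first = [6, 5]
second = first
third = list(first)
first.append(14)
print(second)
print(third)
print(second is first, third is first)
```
[6, 5, 14]
[6, 5]
True False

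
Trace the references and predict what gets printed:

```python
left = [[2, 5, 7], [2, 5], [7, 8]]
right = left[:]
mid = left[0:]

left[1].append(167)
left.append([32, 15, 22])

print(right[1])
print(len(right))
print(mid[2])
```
[2, 5, 167]
3
[7, 8]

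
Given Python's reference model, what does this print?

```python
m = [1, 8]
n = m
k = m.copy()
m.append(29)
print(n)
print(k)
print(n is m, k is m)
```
[1, 8, 29]
[1, 8]
True False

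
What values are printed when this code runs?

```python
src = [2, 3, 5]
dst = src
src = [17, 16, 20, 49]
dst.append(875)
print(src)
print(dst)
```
[17, 16, 20, 49]
[2, 3, 5, 875]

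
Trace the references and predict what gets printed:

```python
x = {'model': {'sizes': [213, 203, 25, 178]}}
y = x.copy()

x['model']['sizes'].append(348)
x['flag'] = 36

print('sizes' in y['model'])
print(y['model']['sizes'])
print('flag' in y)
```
True
[213, 203, 25, 178, 348]
False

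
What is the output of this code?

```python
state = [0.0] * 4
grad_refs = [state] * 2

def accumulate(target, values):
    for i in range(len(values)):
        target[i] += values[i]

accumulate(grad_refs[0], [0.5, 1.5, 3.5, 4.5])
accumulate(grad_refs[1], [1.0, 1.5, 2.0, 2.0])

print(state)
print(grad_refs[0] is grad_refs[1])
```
[1.5, 3.0, 5.5, 6.5]
True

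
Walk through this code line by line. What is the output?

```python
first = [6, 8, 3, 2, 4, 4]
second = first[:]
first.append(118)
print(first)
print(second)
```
[6, 8, 3, 2, 4, 4, 118]
[6, 8, 3, 2, 4, 4]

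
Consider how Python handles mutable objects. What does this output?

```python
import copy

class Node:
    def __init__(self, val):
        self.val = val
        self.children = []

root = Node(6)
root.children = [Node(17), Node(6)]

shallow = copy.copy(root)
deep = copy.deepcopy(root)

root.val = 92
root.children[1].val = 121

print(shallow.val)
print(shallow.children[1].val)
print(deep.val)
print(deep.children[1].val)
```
6
121
6
6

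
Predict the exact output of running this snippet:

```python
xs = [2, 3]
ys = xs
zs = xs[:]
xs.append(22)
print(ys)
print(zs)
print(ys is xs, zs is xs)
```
[2, 3, 22]
[2, 3]
True False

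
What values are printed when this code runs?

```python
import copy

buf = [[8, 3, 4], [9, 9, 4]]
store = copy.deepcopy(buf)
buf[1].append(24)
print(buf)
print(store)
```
[[8, 3, 4], [9, 9, 4, 24]]
[[8, 3, 4], [9, 9, 4]]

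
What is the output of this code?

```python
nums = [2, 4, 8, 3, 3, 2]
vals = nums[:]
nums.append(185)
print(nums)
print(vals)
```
[2, 4, 8, 3, 3, 2, 185]
[2, 4, 8, 3, 3, 2]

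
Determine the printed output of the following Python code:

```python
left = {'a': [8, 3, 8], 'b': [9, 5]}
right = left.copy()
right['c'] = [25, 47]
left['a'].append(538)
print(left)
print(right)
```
{'a': [8, 3, 8, 538], 'b': [9, 5]}
{'a': [8, 3, 8, 538], 'b': [9, 5], 'c': [25, 47]}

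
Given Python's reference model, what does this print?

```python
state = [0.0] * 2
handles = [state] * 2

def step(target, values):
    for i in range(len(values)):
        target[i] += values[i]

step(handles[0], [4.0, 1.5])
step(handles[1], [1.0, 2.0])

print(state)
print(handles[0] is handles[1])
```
[5.0, 3.5]
True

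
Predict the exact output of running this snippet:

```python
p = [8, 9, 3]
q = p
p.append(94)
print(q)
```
[8, 9, 3, 94]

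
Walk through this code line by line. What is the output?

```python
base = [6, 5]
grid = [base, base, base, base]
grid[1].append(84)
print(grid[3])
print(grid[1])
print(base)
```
[6, 5, 84]
[6, 5, 84]
[6, 5, 84]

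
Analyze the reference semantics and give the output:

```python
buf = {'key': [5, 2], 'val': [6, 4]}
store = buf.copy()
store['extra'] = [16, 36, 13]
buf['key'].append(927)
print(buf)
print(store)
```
{'key': [5, 2, 927], 'val': [6, 4]}
{'key': [5, 2, 927], 'val': [6, 4], 'extra': [16, 36, 13]}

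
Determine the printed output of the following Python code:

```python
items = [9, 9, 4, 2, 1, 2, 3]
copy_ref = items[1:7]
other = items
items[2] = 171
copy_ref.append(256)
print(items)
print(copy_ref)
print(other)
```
[9, 9, 171, 2, 1, 2, 3]
[9, 4, 2, 1, 2, 3, 256]
[9, 9, 171, 2, 1, 2, 3]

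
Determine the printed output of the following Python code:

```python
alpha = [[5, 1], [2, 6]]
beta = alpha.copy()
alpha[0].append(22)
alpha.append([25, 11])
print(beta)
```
[[5, 1, 22], [2, 6]]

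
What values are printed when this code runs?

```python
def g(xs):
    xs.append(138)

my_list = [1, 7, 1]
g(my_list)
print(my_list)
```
[1, 7, 1, 138]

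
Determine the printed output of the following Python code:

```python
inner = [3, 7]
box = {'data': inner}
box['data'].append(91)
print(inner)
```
[3, 7, 91]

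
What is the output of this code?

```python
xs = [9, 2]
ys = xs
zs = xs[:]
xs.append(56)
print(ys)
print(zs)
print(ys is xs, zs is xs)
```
[9, 2, 56]
[9, 2]
True False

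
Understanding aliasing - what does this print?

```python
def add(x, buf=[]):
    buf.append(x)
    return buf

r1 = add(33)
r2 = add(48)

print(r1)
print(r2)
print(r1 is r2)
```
[33, 48]
[33, 48]
True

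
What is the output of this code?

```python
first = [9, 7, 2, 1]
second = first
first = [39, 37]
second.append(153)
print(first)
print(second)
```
[39, 37]
[9, 7, 2, 1, 153]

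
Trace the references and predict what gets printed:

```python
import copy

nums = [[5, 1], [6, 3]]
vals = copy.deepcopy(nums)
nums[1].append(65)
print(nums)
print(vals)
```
[[5, 1], [6, 3, 65]]
[[5, 1], [6, 3]]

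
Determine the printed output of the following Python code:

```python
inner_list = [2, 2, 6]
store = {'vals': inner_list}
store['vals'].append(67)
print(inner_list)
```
[2, 2, 6, 67]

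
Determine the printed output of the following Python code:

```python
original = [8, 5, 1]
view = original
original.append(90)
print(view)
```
[8, 5, 1, 90]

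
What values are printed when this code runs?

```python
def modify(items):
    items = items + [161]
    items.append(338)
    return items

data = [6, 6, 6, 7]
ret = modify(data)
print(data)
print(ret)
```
[6, 6, 6, 7]
[6, 6, 6, 7, 161, 338]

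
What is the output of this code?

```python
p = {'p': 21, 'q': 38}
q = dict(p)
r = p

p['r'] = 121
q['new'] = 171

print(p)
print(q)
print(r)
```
{'p': 21, 'q': 38, 'r': 121}
{'p': 21, 'q': 38, 'new': 171}
{'p': 21, 'q': 38, 'r': 121}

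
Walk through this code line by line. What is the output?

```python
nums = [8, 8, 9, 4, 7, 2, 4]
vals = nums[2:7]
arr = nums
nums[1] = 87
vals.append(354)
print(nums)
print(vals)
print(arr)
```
[8, 87, 9, 4, 7, 2, 4]
[9, 4, 7, 2, 4, 354]
[8, 87, 9, 4, 7, 2, 4]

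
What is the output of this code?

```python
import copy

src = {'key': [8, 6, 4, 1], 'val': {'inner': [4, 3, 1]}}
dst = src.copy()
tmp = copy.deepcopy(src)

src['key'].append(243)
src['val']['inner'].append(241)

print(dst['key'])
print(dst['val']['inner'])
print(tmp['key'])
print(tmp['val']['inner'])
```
[8, 6, 4, 1, 243]
[4, 3, 1, 241]
[8, 6, 4, 1]
[4, 3, 1]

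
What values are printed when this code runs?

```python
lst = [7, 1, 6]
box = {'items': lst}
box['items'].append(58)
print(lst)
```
[7, 1, 6, 58]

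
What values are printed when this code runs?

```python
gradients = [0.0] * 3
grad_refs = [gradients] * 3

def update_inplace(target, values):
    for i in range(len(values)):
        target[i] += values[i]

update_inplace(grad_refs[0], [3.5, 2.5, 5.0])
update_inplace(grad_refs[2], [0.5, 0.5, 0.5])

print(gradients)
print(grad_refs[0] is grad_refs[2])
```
[4.0, 3.0, 5.5]
True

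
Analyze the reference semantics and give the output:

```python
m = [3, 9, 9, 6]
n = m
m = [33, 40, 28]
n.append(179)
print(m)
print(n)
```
[33, 40, 28]
[3, 9, 9, 6, 179]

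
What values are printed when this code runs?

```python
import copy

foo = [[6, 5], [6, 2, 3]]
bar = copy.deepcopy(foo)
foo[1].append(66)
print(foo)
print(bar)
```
[[6, 5], [6, 2, 3, 66]]
[[6, 5], [6, 2, 3]]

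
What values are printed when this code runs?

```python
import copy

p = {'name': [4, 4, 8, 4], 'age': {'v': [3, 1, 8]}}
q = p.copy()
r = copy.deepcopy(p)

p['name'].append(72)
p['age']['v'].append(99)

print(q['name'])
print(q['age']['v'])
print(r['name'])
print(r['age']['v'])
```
[4, 4, 8, 4, 72]
[3, 1, 8, 99]
[4, 4, 8, 4]
[3, 1, 8]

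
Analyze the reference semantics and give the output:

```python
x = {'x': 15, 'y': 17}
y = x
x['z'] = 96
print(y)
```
{'x': 15, 'y': 17, 'z': 96}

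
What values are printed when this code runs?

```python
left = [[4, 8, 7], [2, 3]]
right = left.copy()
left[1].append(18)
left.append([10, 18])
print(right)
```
[[4, 8, 7], [2, 3, 18]]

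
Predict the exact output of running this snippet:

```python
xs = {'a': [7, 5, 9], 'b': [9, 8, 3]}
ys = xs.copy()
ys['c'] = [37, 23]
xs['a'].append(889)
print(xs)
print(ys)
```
{'a': [7, 5, 9, 889], 'b': [9, 8, 3]}
{'a': [7, 5, 9, 889], 'b': [9, 8, 3], 'c': [37, 23]}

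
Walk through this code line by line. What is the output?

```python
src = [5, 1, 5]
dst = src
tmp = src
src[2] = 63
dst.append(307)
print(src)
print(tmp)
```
[5, 1, 63, 307]
[5, 1, 63, 307]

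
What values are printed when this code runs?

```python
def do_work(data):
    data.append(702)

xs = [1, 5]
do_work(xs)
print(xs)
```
[1, 5, 702]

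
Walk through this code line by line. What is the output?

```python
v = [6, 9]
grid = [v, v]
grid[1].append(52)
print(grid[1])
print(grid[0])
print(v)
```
[6, 9, 52]
[6, 9, 52]
[6, 9, 52]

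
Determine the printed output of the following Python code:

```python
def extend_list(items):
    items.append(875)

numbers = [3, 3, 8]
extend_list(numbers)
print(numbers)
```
[3, 3, 8, 875]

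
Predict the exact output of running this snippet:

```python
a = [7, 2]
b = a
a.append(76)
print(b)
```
[7, 2, 76]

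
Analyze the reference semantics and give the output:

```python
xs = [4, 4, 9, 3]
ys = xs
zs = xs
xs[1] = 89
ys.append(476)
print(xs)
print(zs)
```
[4, 89, 9, 3, 476]
[4, 89, 9, 3, 476]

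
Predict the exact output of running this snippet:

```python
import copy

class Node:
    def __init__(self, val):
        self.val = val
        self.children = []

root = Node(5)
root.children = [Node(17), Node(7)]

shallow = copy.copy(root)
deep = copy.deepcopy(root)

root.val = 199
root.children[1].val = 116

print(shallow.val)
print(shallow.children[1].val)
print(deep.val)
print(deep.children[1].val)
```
5
116
5
7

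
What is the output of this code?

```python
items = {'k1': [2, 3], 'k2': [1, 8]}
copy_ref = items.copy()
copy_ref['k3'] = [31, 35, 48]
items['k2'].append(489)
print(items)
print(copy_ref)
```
{'k1': [2, 3], 'k2': [1, 8, 489]}
{'k1': [2, 3], 'k2': [1, 8, 489], 'k3': [31, 35, 48]}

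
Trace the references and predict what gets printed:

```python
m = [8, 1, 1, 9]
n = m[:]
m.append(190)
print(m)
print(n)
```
[8, 1, 1, 9, 190]
[8, 1, 1, 9]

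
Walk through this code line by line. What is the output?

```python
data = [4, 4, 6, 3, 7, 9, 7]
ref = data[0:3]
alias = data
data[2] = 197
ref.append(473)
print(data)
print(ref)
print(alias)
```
[4, 4, 197, 3, 7, 9, 7]
[4, 4, 6, 473]
[4, 4, 197, 3, 7, 9, 7]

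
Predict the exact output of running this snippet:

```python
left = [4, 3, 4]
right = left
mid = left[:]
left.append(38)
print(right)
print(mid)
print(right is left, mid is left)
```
[4, 3, 4, 38]
[4, 3, 4]
True False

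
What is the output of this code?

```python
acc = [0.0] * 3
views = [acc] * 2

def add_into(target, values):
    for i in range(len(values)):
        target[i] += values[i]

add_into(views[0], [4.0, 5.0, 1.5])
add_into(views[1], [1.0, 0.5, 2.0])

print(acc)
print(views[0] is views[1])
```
[5.0, 5.5, 3.5]
True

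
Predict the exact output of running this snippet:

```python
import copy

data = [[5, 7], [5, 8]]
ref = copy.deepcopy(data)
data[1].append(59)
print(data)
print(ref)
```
[[5, 7], [5, 8, 59]]
[[5, 7], [5, 8]]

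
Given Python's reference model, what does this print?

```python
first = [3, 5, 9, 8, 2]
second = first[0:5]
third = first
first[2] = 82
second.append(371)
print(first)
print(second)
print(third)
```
[3, 5, 82, 8, 2]
[3, 5, 9, 8, 2, 371]
[3, 5, 82, 8, 2]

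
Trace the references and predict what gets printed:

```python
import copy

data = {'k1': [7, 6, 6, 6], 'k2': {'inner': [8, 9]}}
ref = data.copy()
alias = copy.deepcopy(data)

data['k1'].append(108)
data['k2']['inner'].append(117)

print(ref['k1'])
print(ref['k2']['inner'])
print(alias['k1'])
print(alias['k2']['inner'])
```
[7, 6, 6, 6, 108]
[8, 9, 117]
[7, 6, 6, 6]
[8, 9]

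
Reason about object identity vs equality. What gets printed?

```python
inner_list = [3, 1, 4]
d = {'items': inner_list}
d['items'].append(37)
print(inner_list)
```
[3, 1, 4, 37]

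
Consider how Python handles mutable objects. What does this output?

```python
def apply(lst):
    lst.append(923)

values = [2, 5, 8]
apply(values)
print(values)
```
[2, 5, 8, 923]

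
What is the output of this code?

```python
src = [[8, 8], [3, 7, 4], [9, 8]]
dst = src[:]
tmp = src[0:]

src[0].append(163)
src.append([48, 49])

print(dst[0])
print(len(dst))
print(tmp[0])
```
[8, 8, 163]
3
[8, 8, 163]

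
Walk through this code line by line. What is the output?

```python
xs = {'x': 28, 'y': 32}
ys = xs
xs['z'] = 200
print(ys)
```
{'x': 28, 'y': 32, 'z': 200}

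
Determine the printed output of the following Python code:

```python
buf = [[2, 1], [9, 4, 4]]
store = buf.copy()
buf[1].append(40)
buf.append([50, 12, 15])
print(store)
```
[[2, 1], [9, 4, 4, 40]]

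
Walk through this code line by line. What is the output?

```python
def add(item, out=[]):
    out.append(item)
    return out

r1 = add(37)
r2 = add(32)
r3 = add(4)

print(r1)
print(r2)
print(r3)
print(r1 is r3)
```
[37, 32, 4]
[37, 32, 4]
[37, 32, 4]
True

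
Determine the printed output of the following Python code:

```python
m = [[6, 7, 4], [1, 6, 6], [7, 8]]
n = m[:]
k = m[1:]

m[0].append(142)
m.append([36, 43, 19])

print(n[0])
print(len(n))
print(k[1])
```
[6, 7, 4, 142]
3
[7, 8]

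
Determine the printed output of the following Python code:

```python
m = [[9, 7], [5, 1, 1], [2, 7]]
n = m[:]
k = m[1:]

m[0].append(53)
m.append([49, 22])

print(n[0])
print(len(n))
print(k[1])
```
[9, 7, 53]
3
[2, 7]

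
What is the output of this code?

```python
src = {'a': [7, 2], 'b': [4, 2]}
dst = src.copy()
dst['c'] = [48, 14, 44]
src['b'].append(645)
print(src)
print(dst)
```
{'a': [7, 2], 'b': [4, 2, 645]}
{'a': [7, 2], 'b': [4, 2, 645], 'c': [48, 14, 44]}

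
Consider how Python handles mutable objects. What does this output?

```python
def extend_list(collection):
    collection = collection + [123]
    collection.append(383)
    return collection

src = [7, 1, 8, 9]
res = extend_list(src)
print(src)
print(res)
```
[7, 1, 8, 9]
[7, 1, 8, 9, 123, 383]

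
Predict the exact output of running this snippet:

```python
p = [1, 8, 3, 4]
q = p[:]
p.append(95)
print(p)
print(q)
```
[1, 8, 3, 4, 95]
[1, 8, 3, 4]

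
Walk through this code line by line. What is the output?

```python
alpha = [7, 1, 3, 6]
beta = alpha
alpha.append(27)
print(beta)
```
[7, 1, 3, 6, 27]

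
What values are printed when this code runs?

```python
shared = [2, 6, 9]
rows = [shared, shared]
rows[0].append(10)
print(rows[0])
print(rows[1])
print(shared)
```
[2, 6, 9, 10]
[2, 6, 9, 10]
[2, 6, 9, 10]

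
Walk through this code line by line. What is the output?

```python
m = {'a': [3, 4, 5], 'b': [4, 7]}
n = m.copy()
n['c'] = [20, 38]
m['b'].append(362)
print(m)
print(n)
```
{'a': [3, 4, 5], 'b': [4, 7, 362]}
{'a': [3, 4, 5], 'b': [4, 7, 362], 'c': [20, 38]}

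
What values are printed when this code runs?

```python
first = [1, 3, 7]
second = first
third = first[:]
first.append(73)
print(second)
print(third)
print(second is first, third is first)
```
[1, 3, 7, 73]
[1, 3, 7]
True False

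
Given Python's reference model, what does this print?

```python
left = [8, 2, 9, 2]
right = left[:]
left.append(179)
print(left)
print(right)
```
[8, 2, 9, 2, 179]
[8, 2, 9, 2]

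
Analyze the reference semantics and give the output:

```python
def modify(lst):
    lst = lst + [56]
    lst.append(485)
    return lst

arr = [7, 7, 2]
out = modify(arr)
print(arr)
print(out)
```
[7, 7, 2]
[7, 7, 2, 56, 485]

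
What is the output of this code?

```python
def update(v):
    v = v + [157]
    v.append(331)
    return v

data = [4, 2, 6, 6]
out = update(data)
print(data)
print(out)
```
[4, 2, 6, 6]
[4, 2, 6, 6, 157, 331]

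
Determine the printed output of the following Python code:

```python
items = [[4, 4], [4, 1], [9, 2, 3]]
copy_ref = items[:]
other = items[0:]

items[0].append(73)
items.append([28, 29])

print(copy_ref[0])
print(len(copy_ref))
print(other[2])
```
[4, 4, 73]
3
[9, 2, 3]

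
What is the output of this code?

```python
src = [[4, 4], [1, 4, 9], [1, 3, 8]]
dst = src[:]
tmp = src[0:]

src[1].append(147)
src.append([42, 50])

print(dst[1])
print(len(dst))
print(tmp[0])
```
[1, 4, 9, 147]
3
[4, 4]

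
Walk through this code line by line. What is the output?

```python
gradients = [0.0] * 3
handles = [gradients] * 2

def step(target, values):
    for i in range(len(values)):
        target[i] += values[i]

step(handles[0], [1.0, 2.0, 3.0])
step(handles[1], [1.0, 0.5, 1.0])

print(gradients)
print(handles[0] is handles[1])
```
[2.0, 2.5, 4.0]
True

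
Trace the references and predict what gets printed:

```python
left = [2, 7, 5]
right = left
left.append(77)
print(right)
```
[2, 7, 5, 77]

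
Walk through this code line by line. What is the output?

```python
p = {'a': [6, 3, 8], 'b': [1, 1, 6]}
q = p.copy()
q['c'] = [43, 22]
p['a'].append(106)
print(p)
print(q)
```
{'a': [6, 3, 8, 106], 'b': [1, 1, 6]}
{'a': [6, 3, 8, 106], 'b': [1, 1, 6], 'c': [43, 22]}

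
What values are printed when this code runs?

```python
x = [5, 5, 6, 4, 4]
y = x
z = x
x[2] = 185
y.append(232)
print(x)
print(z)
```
[5, 5, 185, 4, 4, 232]
[5, 5, 185, 4, 4, 232]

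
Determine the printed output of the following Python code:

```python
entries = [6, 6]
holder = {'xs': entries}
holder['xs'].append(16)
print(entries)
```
[6, 6, 16]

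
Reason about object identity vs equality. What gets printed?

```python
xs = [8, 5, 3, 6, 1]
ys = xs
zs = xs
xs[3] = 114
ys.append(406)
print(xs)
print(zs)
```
[8, 5, 3, 114, 1, 406]
[8, 5, 3, 114, 1, 406]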